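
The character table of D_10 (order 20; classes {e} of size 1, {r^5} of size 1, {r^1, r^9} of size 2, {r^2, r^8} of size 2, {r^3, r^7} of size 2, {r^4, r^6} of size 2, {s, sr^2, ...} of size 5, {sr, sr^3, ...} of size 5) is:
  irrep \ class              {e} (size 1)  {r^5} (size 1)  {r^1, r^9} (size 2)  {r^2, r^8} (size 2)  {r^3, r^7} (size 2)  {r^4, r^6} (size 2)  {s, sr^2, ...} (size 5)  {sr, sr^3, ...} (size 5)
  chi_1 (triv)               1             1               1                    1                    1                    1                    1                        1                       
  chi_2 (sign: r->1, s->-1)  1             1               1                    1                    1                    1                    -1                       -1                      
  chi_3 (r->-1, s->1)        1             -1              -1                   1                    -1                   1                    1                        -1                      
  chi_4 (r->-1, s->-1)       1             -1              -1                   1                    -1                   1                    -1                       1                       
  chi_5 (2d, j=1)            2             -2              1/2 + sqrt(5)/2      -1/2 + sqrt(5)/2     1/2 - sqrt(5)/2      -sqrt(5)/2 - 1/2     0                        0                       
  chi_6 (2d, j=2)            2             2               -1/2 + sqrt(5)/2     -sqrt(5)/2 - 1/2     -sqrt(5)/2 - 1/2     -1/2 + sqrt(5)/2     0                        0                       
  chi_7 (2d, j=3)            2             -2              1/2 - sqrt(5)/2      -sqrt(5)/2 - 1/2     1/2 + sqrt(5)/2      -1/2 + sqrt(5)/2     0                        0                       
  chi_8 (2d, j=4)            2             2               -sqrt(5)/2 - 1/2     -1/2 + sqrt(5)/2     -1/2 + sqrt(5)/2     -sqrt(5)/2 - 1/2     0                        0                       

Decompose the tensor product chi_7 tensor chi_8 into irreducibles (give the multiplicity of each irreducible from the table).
chi_7 tensor chi_8 = chi_5 + chi_7 (all other irreducibles have multiplicity 0).

Solution. The character of a tensor product is the pointwise product (chi_7 * chi_8)(C) = chi_7(C) * chi_8(C):
  {e}: (2)*(2), {r^5}: (-2)*(2), {r^1, r^9}: (1/2 - sqrt(5)/2)*(-sqrt(5)/2 - 1/2), {r^2, r^8}: (-sqrt(5)/2 - 1/2)*(-1/2 + sqrt(5)/2), {r^3, r^7}: (1/2 + sqrt(5)/2)*(-1/2 + sqrt(5)/2), {r^4, r^6}: (-1/2 + sqrt(5)/2)*(-sqrt(5)/2 - 1/2), {s, sr^2, ...}: (0)*(0), {sr, sr^3, ...}: (0)*(0)
so (chi_7 * chi_8) takes values
  {e} -> 4, {r^5} -> -4, {r^1, r^9} -> 1, {r^2, r^8} -> -1, {r^3, r^7} -> 1, {r^4, r^6} -> -1, {s, sr^2, ...} -> 0, {sr, sr^3, ...} -> 0.
Now take the inner product of this character with each irreducible chi from the table, <chi_7*chi_8, chi> = (1/20) sum_C |C| (chi_7*chi_8)(C) conj(chi(C)):
  <chi_7*chi_8, chi_1> = (1/20)[1*(4)*conj(1) + 1*(-4)*conj(1) + 2*(1)*conj(1) + 2*(-1)*conj(1) + 2*(1)*conj(1) + 2*(-1)*conj(1) + 5*(0)*conj(1) + 5*(0)*conj(1)]
      = (1/20)[(4) + (-4) + (2) + (-2) + (2) + (-2) + (0) + (0)] = 0/20 = 0
  <chi_7*chi_8, chi_2> = (1/20)[1*(4)*conj(1) + 1*(-4)*conj(1) + 2*(1)*conj(1) + 2*(-1)*conj(1) + 2*(1)*conj(1) + 2*(-1)*conj(1) + 5*(0)*conj(-1) + 5*(0)*conj(-1)]
      = (1/20)[(4) + (-4) + (2) + (-2) + (2) + (-2) + (0) + (0)] = 0/20 = 0
  <chi_7*chi_8, chi_3> = (1/20)[1*(4)*conj(1) + 1*(-4)*conj(-1) + 2*(1)*conj(-1) + 2*(-1)*conj(1) + 2*(1)*conj(-1) + 2*(-1)*conj(1) + 5*(0)*conj(1) + 5*(0)*conj(-1)]
      = (1/20)[(4) + (4) + (-2) + (-2) + (-2) + (-2) + (0) + (0)] = 0/20 = 0
  <chi_7*chi_8, chi_4> = (1/20)[1*(4)*conj(1) + 1*(-4)*conj(-1) + 2*(1)*conj(-1) + 2*(-1)*conj(1) + 2*(1)*conj(-1) + 2*(-1)*conj(1) + 5*(0)*conj(-1) + 5*(0)*conj(1)]
      = (1/20)[(4) + (4) + (-2) + (-2) + (-2) + (-2) + (0) + (0)] = 0/20 = 0
  <chi_7*chi_8, chi_5> = (1/20)[1*(4)*conj(2) + 1*(-4)*conj(-2) + 2*(1)*conj(1/2 + sqrt(5)/2) + 2*(-1)*conj(-1/2 + sqrt(5)/2) + 2*(1)*conj(1/2 - sqrt(5)/2) + 2*(-1)*conj(-sqrt(5)/2 - 1/2) + 5*(0)*conj(0) + 5*(0)*conj(0)]
      = (1/20)[(8) + (8) + (1 + sqrt(5)) + (1 - sqrt(5)) + (1 - sqrt(5)) + (1 + sqrt(5)) + (0) + (0)] = 20/20 = 1
  <chi_7*chi_8, chi_6> = (1/20)[1*(4)*conj(2) + 1*(-4)*conj(2) + 2*(1)*conj(-1/2 + sqrt(5)/2) + 2*(-1)*conj(-sqrt(5)/2 - 1/2) + 2*(1)*conj(-sqrt(5)/2 - 1/2) + 2*(-1)*conj(-1/2 + sqrt(5)/2) + 5*(0)*conj(0) + 5*(0)*conj(0)]
      = (1/20)[(8) + (-8) + (-1 + sqrt(5)) + (1 + sqrt(5)) + (-sqrt(5) - 1) + (1 - sqrt(5)) + (0) + (0)] = 0/20 = 0
  <chi_7*chi_8, chi_7> = (1/20)[1*(4)*conj(2) + 1*(-4)*conj(-2) + 2*(1)*conj(1/2 - sqrt(5)/2) + 2*(-1)*conj(-sqrt(5)/2 - 1/2) + 2*(1)*conj(1/2 + sqrt(5)/2) + 2*(-1)*conj(-1/2 + sqrt(5)/2) + 5*(0)*conj(0) + 5*(0)*conj(0)]
      = (1/20)[(8) + (8) + (1 - sqrt(5)) + (1 + sqrt(5)) + (1 + sqrt(5)) + (1 - sqrt(5)) + (0) + (0)] = 20/20 = 1
  <chi_7*chi_8, chi_8> = (1/20)[1*(4)*conj(2) + 1*(-4)*conj(2) + 2*(1)*conj(-sqrt(5)/2 - 1/2) + 2*(-1)*conj(-1/2 + sqrt(5)/2) + 2*(1)*conj(-1/2 + sqrt(5)/2) + 2*(-1)*conj(-sqrt(5)/2 - 1/2) + 5*(0)*conj(0) + 5*(0)*conj(0)]
      = (1/20)[(8) + (-8) + (-sqrt(5) - 1) + (1 - sqrt(5)) + (-1 + sqrt(5)) + (1 + sqrt(5)) + (0) + (0)] = 0/20 = 0
Hence the multiplicities are chi_5: 1, chi_7: 1. Dimension check: dim(chi_7)*dim(chi_8) = 2*2 = 4 and sum (mult * dim) = 1*2 + 1*2 = 4.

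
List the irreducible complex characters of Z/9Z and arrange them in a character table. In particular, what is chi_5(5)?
Character table of Z/9Z (irreps indexed chi_0,...,chi_8 with chi_k(m) = zeta_9^(k*m), zeta_9 = exp(2*pi*i/9)):
  irrep \ class  {0} (size 1)  {1} (size 1)    {2} (size 1)    {3} (size 1)    {4} (size 1)    {5} (size 1)    {6} (size 1)    {7} (size 1)    {8} (size 1)  
  chi_0          1             1               1               1               1               1               1               1               1             
  chi_1          1             exp(2*I*pi/9)   exp(4*I*pi/9)   exp(2*I*pi/3)   exp(8*I*pi/9)   exp(-8*I*pi/9)  exp(-2*I*pi/3)  exp(-4*I*pi/9)  exp(-2*I*pi/9)
  chi_2          1             exp(4*I*pi/9)   exp(8*I*pi/9)   exp(-2*I*pi/3)  exp(-2*I*pi/9)  exp(2*I*pi/9)   exp(2*I*pi/3)   exp(-8*I*pi/9)  exp(-4*I*pi/9)
  chi_3          1             exp(2*I*pi/3)   exp(-2*I*pi/3)  1               exp(2*I*pi/3)   exp(-2*I*pi/3)  1               exp(2*I*pi/3)   exp(-2*I*pi/3)
  chi_4          1             exp(8*I*pi/9)   exp(-2*I*pi/9)  exp(2*I*pi/3)   exp(-4*I*pi/9)  exp(4*I*pi/9)   exp(-2*I*pi/3)  exp(2*I*pi/9)   exp(-8*I*pi/9)
  chi_5          1             exp(-8*I*pi/9)  exp(2*I*pi/9)   exp(-2*I*pi/3)  exp(4*I*pi/9)   exp(-4*I*pi/9)  exp(2*I*pi/3)   exp(-2*I*pi/9)  exp(8*I*pi/9) 
  chi_6          1             exp(-2*I*pi/3)  exp(2*I*pi/3)   1               exp(-2*I*pi/3)  exp(2*I*pi/3)   1               exp(-2*I*pi/3)  exp(2*I*pi/3) 
  chi_7          1             exp(-4*I*pi/9)  exp(-8*I*pi/9)  exp(2*I*pi/3)   exp(2*I*pi/9)   exp(-2*I*pi/9)  exp(-2*I*pi/3)  exp(8*I*pi/9)   exp(4*I*pi/9) 
  chi_8          1             exp(-2*I*pi/9)  exp(-4*I*pi/9)  exp(-2*I*pi/3)  exp(-8*I*pi/9)  exp(8*I*pi/9)   exp(2*I*pi/3)   exp(4*I*pi/9)   exp(2*I*pi/9) 

Spot check: chi_5(5) = zeta_9^(5*5) = zeta_9^25 = exp(-4*I*pi/9).

Proof sketch: Z/9Z is abelian, so all 9 irreducible complex representations are 1-dimensional. They are given by chi_k(m) = zeta_9^(k*m) for k = 0,...,8. Row orthogonality: sum_m chi_k(m) conj(chi_l(m)) = 9 * [k = l].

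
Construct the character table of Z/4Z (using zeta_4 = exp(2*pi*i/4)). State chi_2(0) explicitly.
Character table of Z/4Z (irreps indexed chi_0,...,chi_3 with chi_k(m) = zeta_4^(k*m), zeta_4 = exp(2*pi*i/4)):
  irrep \ class  {0} (size 1)  {1} (size 1)  {2} (size 1)  {3} (size 1)
  chi_0          1             1             1             1           
  chi_1          1             I             -1            -I          
  chi_2          1             -1            1             -1          
  chi_3          1             -I            -1            I           

Spot check: chi_2(0) = zeta_4^(2*0) = zeta_4^0 = 1.

Explanation: Z/4Z is abelian, so all 4 irreducible complex representations are 1-dimensional. They are given by chi_k(m) = zeta_4^(k*m) for k = 0,...,3. Row orthogonality: sum_m chi_k(m) conj(chi_l(m)) = 4 * [k = l].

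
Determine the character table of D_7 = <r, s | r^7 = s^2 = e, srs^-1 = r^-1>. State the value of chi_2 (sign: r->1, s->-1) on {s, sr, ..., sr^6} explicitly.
Conjugacy classes: {e} of size 1, {r^1, r^6} of size 2, {r^2, r^5} of size 2, {r^3, r^4} of size 2, {s, sr, ..., sr^6} of size 7.
Character table:
  irrep \ class              {e} (size 1)  {r^1, r^6} (size 2)  {r^2, r^5} (size 2)  {r^3, r^4} (size 2)  {s, sr, ..., sr^6} (size 7)
  chi_1 (triv)               1             1                    1                    1                    1                          
  chi_2 (sign: r->1, s->-1)  1             1                    1                    1                    -1                         
  chi_3 (2d, j=1)            2             2*cos(2*pi/7)        -2*cos(3*pi/7)       -2*cos(pi/7)         0                          
  chi_4 (2d, j=2)            2             -2*cos(3*pi/7)       -2*cos(pi/7)         2*cos(2*pi/7)        0                          
  chi_5 (2d, j=3)            2             -2*cos(pi/7)         2*cos(2*pi/7)        -2*cos(3*pi/7)       0                          

Spot check: chi_2 (sign: r->1, s->-1) on {s, sr, ..., sr^6} = -1.

Justification: D_7 has order 2*7 = 14 with 5 conjugacy classes, hence 5 irreducibles. Sum of squared dims 1 + 1 + 4 + 4 + 4 = 14 = |G|. Linear characters come from the abelianisation; the 2-dimensional irreps have character r^k -> 2*cos(2*pi*j*k/7), reflections -> 0.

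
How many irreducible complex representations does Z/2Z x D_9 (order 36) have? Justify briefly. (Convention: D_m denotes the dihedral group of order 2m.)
12

Solution. The number of irreducible complex representations of a finite group equals its number of conjugacy classes. For a direct product, #classes(G x H) = #classes(G) * #classes(H). Z/2Z has 2 classes (abelian), D_9 has 6 classes, so 2 * 6 = 12, so Z/2Z x D_9 (order 36) has exactly 12 irreducible complex representations.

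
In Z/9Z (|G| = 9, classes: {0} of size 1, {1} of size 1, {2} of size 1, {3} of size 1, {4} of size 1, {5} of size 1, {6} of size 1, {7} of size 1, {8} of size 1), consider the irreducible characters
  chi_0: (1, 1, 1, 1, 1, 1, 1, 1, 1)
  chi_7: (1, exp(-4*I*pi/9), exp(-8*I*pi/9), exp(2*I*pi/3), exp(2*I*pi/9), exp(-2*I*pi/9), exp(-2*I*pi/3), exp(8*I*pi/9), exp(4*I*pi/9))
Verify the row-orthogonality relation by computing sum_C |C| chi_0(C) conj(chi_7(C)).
Sum = 0; so <chi_0, chi_7> = 0 (distinct irreducibles are orthogonal).

Details: Compute term by term over conjugacy classes (|C| * chi_0(C) * conj(chi_7(C))):
  1*(1)*conj(1) + 1*(1)*conj(exp(-4*I*pi/9)) + 1*(1)*conj(exp(-8*I*pi/9)) + 1*(1)*conj(exp(2*I*pi/3)) + 1*(1)*conj(exp(2*I*pi/9)) + 1*(1)*conj(exp(-2*I*pi/9)) + 1*(1)*conj(exp(-2*I*pi/3)) + 1*(1)*conj(exp(8*I*pi/9)) + 1*(1)*conj(exp(4*I*pi/9))
  = (1) + (exp(4*I*pi/9)) + (exp(8*I*pi/9)) + (exp(-2*I*pi/3)) + (exp(-2*I*pi/9)) + (exp(2*I*pi/9)) + (exp(2*I*pi/3)) + (exp(-8*I*pi/9)) + (exp(-4*I*pi/9))
  = 0.
(Exp terms are combined using exp(i*s)*conj(exp(i*t)) = exp(i*(s-t)), and sums of them are collapsed using the identity that for every m > 1 the m distinct m-th roots of unity sum to 0, e.g. 1 + exp(2*I*pi/3) + exp(-2*I*pi/3) = 0.)
Dividing by |G| = 9 gives 0/9 = 0, matching the row-orthogonality relation <chi_0, chi_7> = [chi_0 = chi_7].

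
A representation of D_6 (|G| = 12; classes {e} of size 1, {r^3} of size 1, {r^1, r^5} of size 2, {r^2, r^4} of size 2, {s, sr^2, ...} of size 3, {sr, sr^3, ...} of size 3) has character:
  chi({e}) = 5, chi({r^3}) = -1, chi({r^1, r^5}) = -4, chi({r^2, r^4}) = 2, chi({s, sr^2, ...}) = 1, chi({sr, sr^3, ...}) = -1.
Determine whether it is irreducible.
Not irreducible (reducible): <chi, chi> = 6 > 1.

Working: <chi, chi> = (1/|G|) sum_C |C| * |chi(C)|^2 = (1/12)[1*|5|^2 + 1*|-1|^2 + 2*|-4|^2 + 2*|2|^2 + 3*|1|^2 + 3*|-1|^2]
  = (1/12)[(25) + (1) + (32) + (8) + (3) + (3)] = 72/12 = 6.
A character is irreducible iff <chi, chi> = 1, so this representation is reducible.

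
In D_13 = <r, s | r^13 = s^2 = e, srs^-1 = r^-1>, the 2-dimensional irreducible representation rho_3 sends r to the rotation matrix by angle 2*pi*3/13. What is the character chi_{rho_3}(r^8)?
chi_{rho_3}(r^8) = 2*cos(2*pi*3*8/13) = 2*cos(4*pi/13)

rho_3(r^8) is rotation by angle 2*pi*3*8/13, whose trace is 2*cos(2*pi*3*8/13) = 2*cos(4*pi/13).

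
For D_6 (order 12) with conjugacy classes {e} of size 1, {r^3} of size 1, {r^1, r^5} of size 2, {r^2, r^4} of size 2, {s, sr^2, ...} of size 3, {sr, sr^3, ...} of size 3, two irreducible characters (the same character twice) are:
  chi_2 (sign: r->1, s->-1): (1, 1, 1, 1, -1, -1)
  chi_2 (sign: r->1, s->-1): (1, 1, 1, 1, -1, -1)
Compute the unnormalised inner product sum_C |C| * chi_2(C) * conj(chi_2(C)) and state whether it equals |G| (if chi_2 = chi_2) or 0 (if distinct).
Sum = 12 = |G| = 12; so <chi_2, chi_2> = 1 (norm-1 confirms irreducibility).

Justification: Compute term by term over conjugacy classes (|C| * chi_2(C) * conj(chi_2(C))):
  1*(1)*conj(1) + 1*(1)*conj(1) + 2*(1)*conj(1) + 2*(1)*conj(1) + 3*(-1)*conj(-1) + 3*(-1)*conj(-1)
  = (1) + (1) + (2) + (2) + (3) + (3)
  = 12.
Dividing by |G| = 12 gives 12/12 = 1, matching the row-orthogonality relation <chi_2, chi_2> = [chi_2 = chi_2].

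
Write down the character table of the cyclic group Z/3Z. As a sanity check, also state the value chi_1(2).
Character table of Z/3Z (irreps indexed chi_0,...,chi_2 with chi_k(m) = zeta_3^(k*m), zeta_3 = exp(2*pi*i/3)):
  irrep \ class  {0} (size 1)  {1} (size 1)    {2} (size 1)  
  chi_0          1             1               1             
  chi_1          1             exp(2*I*pi/3)   exp(-2*I*pi/3)
  chi_2          1             exp(-2*I*pi/3)  exp(2*I*pi/3) 

Spot check: chi_1(2) = zeta_3^(1*2) = zeta_3^2 = exp(-2*I*pi/3).

Explanation: Z/3Z is abelian, so all 3 irreducible complex representations are 1-dimensional. They are given by chi_k(m) = zeta_3^(k*m) for k = 0,...,2. Row orthogonality: sum_m chi_k(m) conj(chi_l(m)) = 3 * [k = l].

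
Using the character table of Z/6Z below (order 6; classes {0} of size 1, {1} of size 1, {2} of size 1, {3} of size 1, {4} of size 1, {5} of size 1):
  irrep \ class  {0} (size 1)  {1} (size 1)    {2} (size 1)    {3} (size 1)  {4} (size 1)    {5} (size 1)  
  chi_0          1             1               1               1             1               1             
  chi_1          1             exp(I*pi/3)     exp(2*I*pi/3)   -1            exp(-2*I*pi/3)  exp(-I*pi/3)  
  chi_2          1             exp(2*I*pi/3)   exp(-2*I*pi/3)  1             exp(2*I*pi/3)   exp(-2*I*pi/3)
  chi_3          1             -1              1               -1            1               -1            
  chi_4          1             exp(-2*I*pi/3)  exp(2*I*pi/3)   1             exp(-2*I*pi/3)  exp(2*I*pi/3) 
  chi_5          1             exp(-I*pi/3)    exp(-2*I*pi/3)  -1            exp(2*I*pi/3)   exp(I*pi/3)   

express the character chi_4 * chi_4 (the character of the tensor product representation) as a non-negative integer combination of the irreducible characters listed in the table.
chi_4 tensor chi_4 = chi_2 (all other irreducibles have multiplicity 0).

Why: The character of a tensor product is the pointwise product (chi_4 * chi_4)(C) = chi_4(C) * chi_4(C):
  {0}: (1)*(1), {1}: (exp(-2*I*pi/3))*(exp(-2*I*pi/3)), {2}: (exp(2*I*pi/3))*(exp(2*I*pi/3)), {3}: (1)*(1), {4}: (exp(-2*I*pi/3))*(exp(-2*I*pi/3)), {5}: (exp(2*I*pi/3))*(exp(2*I*pi/3))
so (chi_4 * chi_4) takes values
  {0} -> 1, {1} -> exp(2*I*pi/3), {2} -> exp(-2*I*pi/3), {3} -> 1, {4} -> exp(2*I*pi/3), {5} -> exp(-2*I*pi/3).
Now take the inner product of this character with each irreducible chi from the table, <chi_4*chi_4, chi> = (1/6) sum_C |C| (chi_4*chi_4)(C) conj(chi(C)):
  <chi_4*chi_4, chi_0> = (1/6)[1*(1)*conj(1) + 1*(exp(2*I*pi/3))*conj(1) + 1*(exp(-2*I*pi/3))*conj(1) + 1*(1)*conj(1) + 1*(exp(2*I*pi/3))*conj(1) + 1*(exp(-2*I*pi/3))*conj(1)]
      = (1/6)[(1) + (exp(2*I*pi/3)) + (exp(-2*I*pi/3)) + (1) + (exp(2*I*pi/3)) + (exp(-2*I*pi/3))] = 0/6 = 0
  <chi_4*chi_4, chi_1> = (1/6)[1*(1)*conj(1) + 1*(exp(2*I*pi/3))*conj(exp(I*pi/3)) + 1*(exp(-2*I*pi/3))*conj(exp(2*I*pi/3)) + 1*(1)*conj(-1) + 1*(exp(2*I*pi/3))*conj(exp(-2*I*pi/3)) + 1*(exp(-2*I*pi/3))*conj(exp(-I*pi/3))]
      = (1/6)[(1) + (exp(I*pi/3)) + (exp(2*I*pi/3)) + (-1) + (exp(-2*I*pi/3)) + (exp(-I*pi/3))] = 0/6 = 0
  <chi_4*chi_4, chi_2> = (1/6)[1*(1)*conj(1) + 1*(exp(2*I*pi/3))*conj(exp(2*I*pi/3)) + 1*(exp(-2*I*pi/3))*conj(exp(-2*I*pi/3)) + 1*(1)*conj(1) + 1*(exp(2*I*pi/3))*conj(exp(2*I*pi/3)) + 1*(exp(-2*I*pi/3))*conj(exp(-2*I*pi/3))]
      = (1/6)[(1) + (1) + (1) + (1) + (1) + (1)] = 6/6 = 1
  <chi_4*chi_4, chi_3> = (1/6)[1*(1)*conj(1) + 1*(exp(2*I*pi/3))*conj(-1) + 1*(exp(-2*I*pi/3))*conj(1) + 1*(1)*conj(-1) + 1*(exp(2*I*pi/3))*conj(1) + 1*(exp(-2*I*pi/3))*conj(-1)]
      = (1/6)[(1) + (-exp(2*I*pi/3)) + (exp(-2*I*pi/3)) + (-1) + (exp(2*I*pi/3)) + (-exp(-2*I*pi/3))] = 0/6 = 0
  <chi_4*chi_4, chi_4> = (1/6)[1*(1)*conj(1) + 1*(exp(2*I*pi/3))*conj(exp(-2*I*pi/3)) + 1*(exp(-2*I*pi/3))*conj(exp(2*I*pi/3)) + 1*(1)*conj(1) + 1*(exp(2*I*pi/3))*conj(exp(-2*I*pi/3)) + 1*(exp(-2*I*pi/3))*conj(exp(2*I*pi/3))]
      = (1/6)[(1) + (exp(-2*I*pi/3)) + (exp(2*I*pi/3)) + (1) + (exp(-2*I*pi/3)) + (exp(2*I*pi/3))] = 0/6 = 0
  <chi_4*chi_4, chi_5> = (1/6)[1*(1)*conj(1) + 1*(exp(2*I*pi/3))*conj(exp(-I*pi/3)) + 1*(exp(-2*I*pi/3))*conj(exp(-2*I*pi/3)) + 1*(1)*conj(-1) + 1*(exp(2*I*pi/3))*conj(exp(2*I*pi/3)) + 1*(exp(-2*I*pi/3))*conj(exp(I*pi/3))]
      = (1/6)[(1) + (-1) + (1) + (-1) + (1) + (-1)] = 0/6 = 0
(Exp terms are combined using exp(i*s)*conj(exp(i*t)) = exp(i*(s-t)), and sums of them are collapsed using the identity that for every m > 1 the m distinct m-th roots of unity sum to 0, e.g. 1 + exp(2*I*pi/3) + exp(-2*I*pi/3) = 0.)
Hence the multiplicities are chi_2: 1. Dimension check: dim(chi_4)*dim(chi_4) = 1*1 = 1 and sum (mult * dim) = 1*1 = 1.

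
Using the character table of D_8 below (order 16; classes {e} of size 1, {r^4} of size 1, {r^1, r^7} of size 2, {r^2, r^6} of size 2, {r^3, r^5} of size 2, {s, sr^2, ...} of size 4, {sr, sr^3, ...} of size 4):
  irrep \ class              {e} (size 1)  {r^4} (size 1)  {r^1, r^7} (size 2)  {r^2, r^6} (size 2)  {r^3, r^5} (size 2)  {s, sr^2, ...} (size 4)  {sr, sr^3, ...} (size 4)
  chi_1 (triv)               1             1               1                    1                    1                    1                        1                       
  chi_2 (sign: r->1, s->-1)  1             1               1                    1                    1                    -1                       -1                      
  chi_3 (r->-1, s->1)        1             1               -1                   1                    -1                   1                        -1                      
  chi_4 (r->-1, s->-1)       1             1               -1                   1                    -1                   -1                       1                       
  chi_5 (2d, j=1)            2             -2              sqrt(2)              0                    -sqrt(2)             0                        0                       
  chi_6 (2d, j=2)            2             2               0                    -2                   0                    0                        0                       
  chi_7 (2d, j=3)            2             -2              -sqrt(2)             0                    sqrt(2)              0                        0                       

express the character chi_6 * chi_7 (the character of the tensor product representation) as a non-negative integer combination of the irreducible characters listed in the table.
chi_6 tensor chi_7 = chi_5 + chi_7 (all other irreducibles have multiplicity 0).

Explanation: The character of a tensor product is the pointwise product (chi_6 * chi_7)(C) = chi_6(C) * chi_7(C):
  {e}: (2)*(2), {r^4}: (2)*(-2), {r^1, r^7}: (0)*(-sqrt(2)), {r^2, r^6}: (-2)*(0), {r^3, r^5}: (0)*(sqrt(2)), {s, sr^2, ...}: (0)*(0), {sr, sr^3, ...}: (0)*(0)
so (chi_6 * chi_7) takes values
  {e} -> 4, {r^4} -> -4, {r^1, r^7} -> 0, {r^2, r^6} -> 0, {r^3, r^5} -> 0, {s, sr^2, ...} -> 0, {sr, sr^3, ...} -> 0.
Now take the inner product of this character with each irreducible chi from the table, <chi_6*chi_7, chi> = (1/16) sum_C |C| (chi_6*chi_7)(C) conj(chi(C)):
  <chi_6*chi_7, chi_1> = (1/16)[1*(4)*conj(1) + 1*(-4)*conj(1) + 2*(0)*conj(1) + 2*(0)*conj(1) + 2*(0)*conj(1) + 4*(0)*conj(1) + 4*(0)*conj(1)]
      = (1/16)[(4) + (-4) + (0) + (0) + (0) + (0) + (0)] = 0/16 = 0
  <chi_6*chi_7, chi_2> = (1/16)[1*(4)*conj(1) + 1*(-4)*conj(1) + 2*(0)*conj(1) + 2*(0)*conj(1) + 2*(0)*conj(1) + 4*(0)*conj(-1) + 4*(0)*conj(-1)]
      = (1/16)[(4) + (-4) + (0) + (0) + (0) + (0) + (0)] = 0/16 = 0
  <chi_6*chi_7, chi_3> = (1/16)[1*(4)*conj(1) + 1*(-4)*conj(1) + 2*(0)*conj(-1) + 2*(0)*conj(1) + 2*(0)*conj(-1) + 4*(0)*conj(1) + 4*(0)*conj(-1)]
      = (1/16)[(4) + (-4) + (0) + (0) + (0) + (0) + (0)] = 0/16 = 0
  <chi_6*chi_7, chi_4> = (1/16)[1*(4)*conj(1) + 1*(-4)*conj(1) + 2*(0)*conj(-1) + 2*(0)*conj(1) + 2*(0)*conj(-1) + 4*(0)*conj(-1) + 4*(0)*conj(1)]
      = (1/16)[(4) + (-4) + (0) + (0) + (0) + (0) + (0)] = 0/16 = 0
  <chi_6*chi_7, chi_5> = (1/16)[1*(4)*conj(2) + 1*(-4)*conj(-2) + 2*(0)*conj(sqrt(2)) + 2*(0)*conj(0) + 2*(0)*conj(-sqrt(2)) + 4*(0)*conj(0) + 4*(0)*conj(0)]
      = (1/16)[(8) + (8) + (0) + (0) + (0) + (0) + (0)] = 16/16 = 1
  <chi_6*chi_7, chi_6> = (1/16)[1*(4)*conj(2) + 1*(-4)*conj(2) + 2*(0)*conj(0) + 2*(0)*conj(-2) + 2*(0)*conj(0) + 4*(0)*conj(0) + 4*(0)*conj(0)]
      = (1/16)[(8) + (-8) + (0) + (0) + (0) + (0) + (0)] = 0/16 = 0
  <chi_6*chi_7, chi_7> = (1/16)[1*(4)*conj(2) + 1*(-4)*conj(-2) + 2*(0)*conj(-sqrt(2)) + 2*(0)*conj(0) + 2*(0)*conj(sqrt(2)) + 4*(0)*conj(0) + 4*(0)*conj(0)]
      = (1/16)[(8) + (8) + (0) + (0) + (0) + (0) + (0)] = 16/16 = 1
Hence the multiplicities are chi_5: 1, chi_7: 1. Dimension check: dim(chi_6)*dim(chi_7) = 2*2 = 4 and sum (mult * dim) = 1*2 + 1*2 = 4.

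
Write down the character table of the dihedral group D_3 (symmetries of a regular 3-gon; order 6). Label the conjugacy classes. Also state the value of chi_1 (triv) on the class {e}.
Conjugacy classes: {e} of size 1, {r^1, r^2} of size 2, {s, sr, ..., sr^2} of size 3.
Character table:
  irrep \ class              {e} (size 1)  {r^1, r^2} (size 2)  {s, sr, ..., sr^2} (size 3)
  chi_1 (triv)               1             1                    1                          
  chi_2 (sign: r->1, s->-1)  1             1                    -1                         
  chi_3 (2d, j=1)            2             -1                   0                          

Spot check: chi_1 (triv) on {e} = 1.

Reasoning: D_3 has order 2*3 = 6 with 3 conjugacy classes, hence 3 irreducibles. Sum of squared dims 1 + 1 + 4 = 6 = |G|. Linear characters come from the abelianisation; the 2-dimensional irreps have character r^k -> 2*cos(2*pi*j*k/3), reflections -> 0.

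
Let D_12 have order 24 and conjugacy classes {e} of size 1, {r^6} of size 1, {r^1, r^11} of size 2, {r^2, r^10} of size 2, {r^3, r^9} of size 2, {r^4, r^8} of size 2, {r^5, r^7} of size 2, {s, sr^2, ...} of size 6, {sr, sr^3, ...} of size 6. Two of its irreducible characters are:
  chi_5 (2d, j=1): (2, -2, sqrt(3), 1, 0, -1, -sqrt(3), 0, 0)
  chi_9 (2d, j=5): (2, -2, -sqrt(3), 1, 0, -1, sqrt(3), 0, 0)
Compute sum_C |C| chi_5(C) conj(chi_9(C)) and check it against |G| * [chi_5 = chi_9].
Sum = 0; so <chi_5, chi_9> = 0 (distinct irreducibles are orthogonal).

Reasoning: Compute term by term over conjugacy classes (|C| * chi_5(C) * conj(chi_9(C))):
  1*(2)*conj(2) + 1*(-2)*conj(-2) + 2*(sqrt(3))*conj(-sqrt(3)) + 2*(1)*conj(1) + 2*(0)*conj(0) + 2*(-1)*conj(-1) + 2*(-sqrt(3))*conj(sqrt(3)) + 6*(0)*conj(0) + 6*(0)*conj(0)
  = (4) + (4) + (-6) + (2) + (0) + (2) + (-6) + (0) + (0)
  = 0.
Dividing by |G| = 24 gives 0/24 = 0, matching the row-orthogonality relation <chi_5, chi_9> = [chi_5 = chi_9].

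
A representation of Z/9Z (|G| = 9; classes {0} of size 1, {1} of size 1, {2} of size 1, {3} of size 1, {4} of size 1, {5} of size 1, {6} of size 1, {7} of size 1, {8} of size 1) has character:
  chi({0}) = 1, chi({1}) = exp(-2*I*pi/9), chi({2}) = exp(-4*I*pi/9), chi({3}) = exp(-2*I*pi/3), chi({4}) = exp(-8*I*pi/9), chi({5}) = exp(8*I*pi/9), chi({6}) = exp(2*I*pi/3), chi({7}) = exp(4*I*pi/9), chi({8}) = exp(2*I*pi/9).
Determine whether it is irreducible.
Irreducible: <chi, chi> = 1.

Explanation: <chi, chi> = (1/|G|) sum_C |C| * |chi(C)|^2 = (1/9)[1*|1|^2 + 1*|exp(-2*I*pi/9)|^2 + 1*|exp(-4*I*pi/9)|^2 + 1*|exp(-2*I*pi/3)|^2 + 1*|exp(-8*I*pi/9)|^2 + 1*|exp(8*I*pi/9)|^2 + 1*|exp(2*I*pi/3)|^2 + 1*|exp(4*I*pi/9)|^2 + 1*|exp(2*I*pi/9)|^2]
  = (1/9)[(1) + (1) + (1) + (1) + (1) + (1) + (1) + (1) + (1)] = 9/9 = 1.
(Exp terms are combined using exp(i*s)*conj(exp(i*t)) = exp(i*(s-t)), and sums of them are collapsed using the identity that for every m > 1 the m distinct m-th roots of unity sum to 0, e.g. 1 + exp(2*I*pi/3) + exp(-2*I*pi/3) = 0.)
A character is irreducible iff <chi, chi> = 1, so this representation is irreducible.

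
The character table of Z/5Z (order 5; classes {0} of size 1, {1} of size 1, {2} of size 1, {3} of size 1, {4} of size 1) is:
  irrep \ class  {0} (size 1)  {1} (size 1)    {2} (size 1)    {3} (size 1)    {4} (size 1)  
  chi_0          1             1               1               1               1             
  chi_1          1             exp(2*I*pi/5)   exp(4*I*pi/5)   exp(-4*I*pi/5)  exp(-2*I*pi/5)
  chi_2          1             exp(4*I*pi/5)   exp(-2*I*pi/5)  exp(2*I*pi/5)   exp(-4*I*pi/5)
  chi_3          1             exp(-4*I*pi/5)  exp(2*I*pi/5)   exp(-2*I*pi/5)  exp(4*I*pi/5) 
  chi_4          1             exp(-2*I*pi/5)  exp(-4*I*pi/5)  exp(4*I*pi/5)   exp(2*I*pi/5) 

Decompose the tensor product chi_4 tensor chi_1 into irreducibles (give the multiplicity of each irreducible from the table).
chi_4 tensor chi_1 = chi_0 (all other irreducibles have multiplicity 0).

Reasoning: The character of a tensor product is the pointwise product (chi_4 * chi_1)(C) = chi_4(C) * chi_1(C):
  {0}: (1)*(1), {1}: (exp(-2*I*pi/5))*(exp(2*I*pi/5)), {2}: (exp(-4*I*pi/5))*(exp(4*I*pi/5)), {3}: (exp(4*I*pi/5))*(exp(-4*I*pi/5)), {4}: (exp(2*I*pi/5))*(exp(-2*I*pi/5))
so (chi_4 * chi_1) takes values
  {0} -> 1, {1} -> 1, {2} -> 1, {3} -> 1, {4} -> 1.
Now take the inner product of this character with each irreducible chi from the table, <chi_4*chi_1, chi> = (1/5) sum_C |C| (chi_4*chi_1)(C) conj(chi(C)):
  <chi_4*chi_1, chi_0> = (1/5)[1*(1)*conj(1) + 1*(1)*conj(1) + 1*(1)*conj(1) + 1*(1)*conj(1) + 1*(1)*conj(1)]
      = (1/5)[(1) + (1) + (1) + (1) + (1)] = 5/5 = 1
  <chi_4*chi_1, chi_1> = (1/5)[1*(1)*conj(1) + 1*(1)*conj(exp(2*I*pi/5)) + 1*(1)*conj(exp(4*I*pi/5)) + 1*(1)*conj(exp(-4*I*pi/5)) + 1*(1)*conj(exp(-2*I*pi/5))]
      = (1/5)[(1) + (exp(-2*I*pi/5)) + (exp(-4*I*pi/5)) + (exp(4*I*pi/5)) + (exp(2*I*pi/5))] = 0/5 = 0
  <chi_4*chi_1, chi_2> = (1/5)[1*(1)*conj(1) + 1*(1)*conj(exp(4*I*pi/5)) + 1*(1)*conj(exp(-2*I*pi/5)) + 1*(1)*conj(exp(2*I*pi/5)) + 1*(1)*conj(exp(-4*I*pi/5))]
      = (1/5)[(1) + (exp(-4*I*pi/5)) + (exp(2*I*pi/5)) + (exp(-2*I*pi/5)) + (exp(4*I*pi/5))] = 0/5 = 0
  <chi_4*chi_1, chi_3> = (1/5)[1*(1)*conj(1) + 1*(1)*conj(exp(-4*I*pi/5)) + 1*(1)*conj(exp(2*I*pi/5)) + 1*(1)*conj(exp(-2*I*pi/5)) + 1*(1)*conj(exp(4*I*pi/5))]
      = (1/5)[(1) + (exp(4*I*pi/5)) + (exp(-2*I*pi/5)) + (exp(2*I*pi/5)) + (exp(-4*I*pi/5))] = 0/5 = 0
  <chi_4*chi_1, chi_4> = (1/5)[1*(1)*conj(1) + 1*(1)*conj(exp(-2*I*pi/5)) + 1*(1)*conj(exp(-4*I*pi/5)) + 1*(1)*conj(exp(4*I*pi/5)) + 1*(1)*conj(exp(2*I*pi/5))]
      = (1/5)[(1) + (exp(2*I*pi/5)) + (exp(4*I*pi/5)) + (exp(-4*I*pi/5)) + (exp(-2*I*pi/5))] = 0/5 = 0
(Exp terms are combined using exp(i*s)*conj(exp(i*t)) = exp(i*(s-t)), and sums of them are collapsed using the identity that for every m > 1 the m distinct m-th roots of unity sum to 0, e.g. 1 + exp(2*I*pi/3) + exp(-2*I*pi/3) = 0.)
Hence the multiplicities are chi_0: 1. Dimension check: dim(chi_4)*dim(chi_1) = 1*1 = 1 and sum (mult * dim) = 1*1 = 1.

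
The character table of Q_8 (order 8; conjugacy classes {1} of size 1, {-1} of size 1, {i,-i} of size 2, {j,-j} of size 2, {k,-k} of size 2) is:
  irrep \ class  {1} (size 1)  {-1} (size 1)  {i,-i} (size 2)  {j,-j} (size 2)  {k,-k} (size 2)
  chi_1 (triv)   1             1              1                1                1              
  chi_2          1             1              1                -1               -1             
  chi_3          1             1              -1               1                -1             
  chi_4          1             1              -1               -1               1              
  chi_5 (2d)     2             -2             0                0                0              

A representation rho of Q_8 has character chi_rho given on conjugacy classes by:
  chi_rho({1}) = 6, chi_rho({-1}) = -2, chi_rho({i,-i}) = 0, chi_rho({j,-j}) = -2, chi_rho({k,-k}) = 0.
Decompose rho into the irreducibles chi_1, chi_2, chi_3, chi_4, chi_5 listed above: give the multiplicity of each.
Multiplicities: chi_1: 0, chi_2: 1, chi_3: 0, chi_4: 1, chi_5: 2.

Working: Use <chi_rho, chi> = (1/|G|) sum_C |C| * chi_rho(C) * conj(chi(C)) with |G| = 8 for each irreducible chi in the table:
  <chi_rho, chi_1> = (1/8)[1*(6)*conj(1) + 1*(-2)*conj(1) + 2*(0)*conj(1) + 2*(-2)*conj(1) + 2*(0)*conj(1)]
      = (1/8)[(6) + (-2) + (0) + (-4) + (0)] = 0/8 = 0
  <chi_rho, chi_2> = (1/8)[1*(6)*conj(1) + 1*(-2)*conj(1) + 2*(0)*conj(1) + 2*(-2)*conj(-1) + 2*(0)*conj(-1)]
      = (1/8)[(6) + (-2) + (0) + (4) + (0)] = 8/8 = 1
  <chi_rho, chi_3> = (1/8)[1*(6)*conj(1) + 1*(-2)*conj(1) + 2*(0)*conj(-1) + 2*(-2)*conj(1) + 2*(0)*conj(-1)]
      = (1/8)[(6) + (-2) + (0) + (-4) + (0)] = 0/8 = 0
  <chi_rho, chi_4> = (1/8)[1*(6)*conj(1) + 1*(-2)*conj(1) + 2*(0)*conj(-1) + 2*(-2)*conj(-1) + 2*(0)*conj(1)]
      = (1/8)[(6) + (-2) + (0) + (4) + (0)] = 8/8 = 1
  <chi_rho, chi_5> = (1/8)[1*(6)*conj(2) + 1*(-2)*conj(-2) + 2*(0)*conj(0) + 2*(-2)*conj(0) + 2*(0)*conj(0)]
      = (1/8)[(12) + (4) + (0) + (0) + (0)] = 16/8 = 2
Dimension check: dim(rho) = sum (mult * dim) = 0*1 + 1*1 + 0*1 + 1*1 + 2*2 = 6 = chi_rho(e) = 6.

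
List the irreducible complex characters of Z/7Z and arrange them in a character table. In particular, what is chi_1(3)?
Character table of Z/7Z (irreps indexed chi_0,...,chi_6 with chi_k(m) = zeta_7^(k*m), zeta_7 = exp(2*pi*i/7)):
  irrep \ class  {0} (size 1)  {1} (size 1)    {2} (size 1)    {3} (size 1)    {4} (size 1)    {5} (size 1)    {6} (size 1)  
  chi_0          1             1               1               1               1               1               1             
  chi_1          1             exp(2*I*pi/7)   exp(4*I*pi/7)   exp(6*I*pi/7)   exp(-6*I*pi/7)  exp(-4*I*pi/7)  exp(-2*I*pi/7)
  chi_2          1             exp(4*I*pi/7)   exp(-6*I*pi/7)  exp(-2*I*pi/7)  exp(2*I*pi/7)   exp(6*I*pi/7)   exp(-4*I*pi/7)
  chi_3          1             exp(6*I*pi/7)   exp(-2*I*pi/7)  exp(4*I*pi/7)   exp(-4*I*pi/7)  exp(2*I*pi/7)   exp(-6*I*pi/7)
  chi_4          1             exp(-6*I*pi/7)  exp(2*I*pi/7)   exp(-4*I*pi/7)  exp(4*I*pi/7)   exp(-2*I*pi/7)  exp(6*I*pi/7) 
  chi_5          1             exp(-4*I*pi/7)  exp(6*I*pi/7)   exp(2*I*pi/7)   exp(-2*I*pi/7)  exp(-6*I*pi/7)  exp(4*I*pi/7) 
  chi_6          1             exp(-2*I*pi/7)  exp(-4*I*pi/7)  exp(-6*I*pi/7)  exp(6*I*pi/7)   exp(4*I*pi/7)   exp(2*I*pi/7) 

Spot check: chi_1(3) = zeta_7^(1*3) = zeta_7^3 = exp(6*I*pi/7).

Derivation: Z/7Z is abelian, so all 7 irreducible complex representations are 1-dimensional. They are given by chi_k(m) = zeta_7^(k*m) for k = 0,...,6. Row orthogonality: sum_m chi_k(m) conj(chi_l(m)) = 7 * [k = l].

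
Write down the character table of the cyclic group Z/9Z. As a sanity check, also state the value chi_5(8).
Character table of Z/9Z (irreps indexed chi_0,...,chi_8 with chi_k(m) = zeta_9^(k*m), zeta_9 = exp(2*pi*i/9)):
  irrep \ class  {0} (size 1)  {1} (size 1)    {2} (size 1)    {3} (size 1)    {4} (size 1)    {5} (size 1)    {6} (size 1)    {7} (size 1)    {8} (size 1)  
  chi_0          1             1               1               1               1               1               1               1               1             
  chi_1          1             exp(2*I*pi/9)   exp(4*I*pi/9)   exp(2*I*pi/3)   exp(8*I*pi/9)   exp(-8*I*pi/9)  exp(-2*I*pi/3)  exp(-4*I*pi/9)  exp(-2*I*pi/9)
  chi_2          1             exp(4*I*pi/9)   exp(8*I*pi/9)   exp(-2*I*pi/3)  exp(-2*I*pi/9)  exp(2*I*pi/9)   exp(2*I*pi/3)   exp(-8*I*pi/9)  exp(-4*I*pi/9)
  chi_3          1             exp(2*I*pi/3)   exp(-2*I*pi/3)  1               exp(2*I*pi/3)   exp(-2*I*pi/3)  1               exp(2*I*pi/3)   exp(-2*I*pi/3)
  chi_4          1             exp(8*I*pi/9)   exp(-2*I*pi/9)  exp(2*I*pi/3)   exp(-4*I*pi/9)  exp(4*I*pi/9)   exp(-2*I*pi/3)  exp(2*I*pi/9)   exp(-8*I*pi/9)
  chi_5          1             exp(-8*I*pi/9)  exp(2*I*pi/9)   exp(-2*I*pi/3)  exp(4*I*pi/9)   exp(-4*I*pi/9)  exp(2*I*pi/3)   exp(-2*I*pi/9)  exp(8*I*pi/9) 
  chi_6          1             exp(-2*I*pi/3)  exp(2*I*pi/3)   1               exp(-2*I*pi/3)  exp(2*I*pi/3)   1               exp(-2*I*pi/3)  exp(2*I*pi/3) 
  chi_7          1             exp(-4*I*pi/9)  exp(-8*I*pi/9)  exp(2*I*pi/3)   exp(2*I*pi/9)   exp(-2*I*pi/9)  exp(-2*I*pi/3)  exp(8*I*pi/9)   exp(4*I*pi/9) 
  chi_8          1             exp(-2*I*pi/9)  exp(-4*I*pi/9)  exp(-2*I*pi/3)  exp(-8*I*pi/9)  exp(8*I*pi/9)   exp(2*I*pi/3)   exp(4*I*pi/9)   exp(2*I*pi/9) 

Spot check: chi_5(8) = zeta_9^(5*8) = zeta_9^40 = exp(8*I*pi/9).

Argument: Z/9Z is abelian, so all 9 irreducible complex representations are 1-dimensional. They are given by chi_k(m) = zeta_9^(k*m) for k = 0,...,8. Row orthogonality: sum_m chi_k(m) conj(chi_l(m)) = 9 * [k = l].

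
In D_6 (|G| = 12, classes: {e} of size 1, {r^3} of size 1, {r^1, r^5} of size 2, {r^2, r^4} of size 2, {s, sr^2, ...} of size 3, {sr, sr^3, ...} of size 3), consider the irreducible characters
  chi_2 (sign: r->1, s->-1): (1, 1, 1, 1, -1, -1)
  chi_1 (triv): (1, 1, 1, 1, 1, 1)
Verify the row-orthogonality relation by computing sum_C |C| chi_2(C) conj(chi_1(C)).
Sum = 0; so <chi_2, chi_1> = 0 (distinct irreducibles are orthogonal).

Derivation: Compute term by term over conjugacy classes (|C| * chi_2(C) * conj(chi_1(C))):
  1*(1)*conj(1) + 1*(1)*conj(1) + 2*(1)*conj(1) + 2*(1)*conj(1) + 3*(-1)*conj(1) + 3*(-1)*conj(1)
  = (1) + (1) + (2) + (2) + (-3) + (-3)
  = 0.
Dividing by |G| = 12 gives 0/12 = 0, matching the row-orthogonality relation <chi_2, chi_1> = [chi_2 = chi_1].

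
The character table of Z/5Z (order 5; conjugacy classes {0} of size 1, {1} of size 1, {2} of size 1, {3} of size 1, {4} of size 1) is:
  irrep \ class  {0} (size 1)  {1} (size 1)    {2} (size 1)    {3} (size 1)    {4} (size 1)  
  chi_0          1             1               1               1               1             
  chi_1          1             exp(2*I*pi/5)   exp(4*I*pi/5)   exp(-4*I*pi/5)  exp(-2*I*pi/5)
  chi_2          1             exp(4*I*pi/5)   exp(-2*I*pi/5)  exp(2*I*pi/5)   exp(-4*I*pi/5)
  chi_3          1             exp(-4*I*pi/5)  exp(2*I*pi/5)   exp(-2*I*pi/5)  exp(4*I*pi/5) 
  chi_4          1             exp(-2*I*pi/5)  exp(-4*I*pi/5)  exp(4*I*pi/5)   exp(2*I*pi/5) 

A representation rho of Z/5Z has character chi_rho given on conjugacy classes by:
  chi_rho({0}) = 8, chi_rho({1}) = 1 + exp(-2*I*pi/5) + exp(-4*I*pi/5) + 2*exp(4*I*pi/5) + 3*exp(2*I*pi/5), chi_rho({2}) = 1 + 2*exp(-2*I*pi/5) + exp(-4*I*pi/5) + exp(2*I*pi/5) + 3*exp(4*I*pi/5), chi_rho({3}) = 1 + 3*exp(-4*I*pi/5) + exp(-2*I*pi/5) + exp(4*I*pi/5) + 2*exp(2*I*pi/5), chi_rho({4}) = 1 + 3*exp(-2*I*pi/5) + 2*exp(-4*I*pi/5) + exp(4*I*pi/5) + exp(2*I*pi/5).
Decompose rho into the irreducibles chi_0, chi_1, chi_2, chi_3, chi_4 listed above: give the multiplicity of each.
Multiplicities: chi_0: 1, chi_1: 3, chi_2: 2, chi_3: 1, chi_4: 1.

Explanation: Use <chi_rho, chi> = (1/|G|) sum_C |C| * chi_rho(C) * conj(chi(C)) with |G| = 5 for each irreducible chi in the table:
  <chi_rho, chi_0> = (1/5)[1*(8)*conj(1) + 1*(1 + exp(-2*I*pi/5) + exp(-4*I*pi/5) + 2*exp(4*I*pi/5) + 3*exp(2*I*pi/5))*conj(1) + 1*(1 + 2*exp(-2*I*pi/5) + exp(-4*I*pi/5) + exp(2*I*pi/5) + 3*exp(4*I*pi/5))*conj(1) + 1*(1 + 3*exp(-4*I*pi/5) + exp(-2*I*pi/5) + exp(4*I*pi/5) + 2*exp(2*I*pi/5))*conj(1) + 1*(1 + 3*exp(-2*I*pi/5) + 2*exp(-4*I*pi/5) + exp(4*I*pi/5) + exp(2*I*pi/5))*conj(1)]
      = (1/5)[(8) + (1 + exp(-2*I*pi/5) + exp(-4*I*pi/5) + 2*exp(4*I*pi/5) + 3*exp(2*I*pi/5)) + (1 + 2*exp(-2*I*pi/5) + exp(-4*I*pi/5) + exp(2*I*pi/5) + 3*exp(4*I*pi/5)) + (1 + 3*exp(-4*I*pi/5) + exp(-2*I*pi/5) + exp(4*I*pi/5) + 2*exp(2*I*pi/5)) + (1 + 3*exp(-2*I*pi/5) + 2*exp(-4*I*pi/5) + exp(4*I*pi/5) + exp(2*I*pi/5))] = 5/5 = 1
  <chi_rho, chi_1> = (1/5)[1*(8)*conj(1) + 1*(1 + exp(-2*I*pi/5) + exp(-4*I*pi/5) + 2*exp(4*I*pi/5) + 3*exp(2*I*pi/5))*conj(exp(2*I*pi/5)) + 1*(1 + 2*exp(-2*I*pi/5) + exp(-4*I*pi/5) + exp(2*I*pi/5) + 3*exp(4*I*pi/5))*conj(exp(4*I*pi/5)) + 1*(1 + 3*exp(-4*I*pi/5) + exp(-2*I*pi/5) + exp(4*I*pi/5) + 2*exp(2*I*pi/5))*conj(exp(-4*I*pi/5)) + 1*(1 + 3*exp(-2*I*pi/5) + 2*exp(-4*I*pi/5) + exp(4*I*pi/5) + exp(2*I*pi/5))*conj(exp(-2*I*pi/5))]
      = (1/5)[(8) + (3 + exp(-2*I*pi/5) + exp(-4*I*pi/5) + exp(4*I*pi/5) + 2*exp(2*I*pi/5)) + (3 + exp(-2*I*pi/5) + exp(-4*I*pi/5) + exp(2*I*pi/5) + 2*exp(4*I*pi/5)) + (3 + 2*exp(-4*I*pi/5) + exp(-2*I*pi/5) + exp(4*I*pi/5) + exp(2*I*pi/5)) + (3 + 2*exp(-2*I*pi/5) + exp(-4*I*pi/5) + exp(4*I*pi/5) + exp(2*I*pi/5))] = 15/5 = 3
  <chi_rho, chi_2> = (1/5)[1*(8)*conj(1) + 1*(1 + exp(-2*I*pi/5) + exp(-4*I*pi/5) + 2*exp(4*I*pi/5) + 3*exp(2*I*pi/5))*conj(exp(4*I*pi/5)) + 1*(1 + 2*exp(-2*I*pi/5) + exp(-4*I*pi/5) + exp(2*I*pi/5) + 3*exp(4*I*pi/5))*conj(exp(-2*I*pi/5)) + 1*(1 + 3*exp(-4*I*pi/5) + exp(-2*I*pi/5) + exp(4*I*pi/5) + 2*exp(2*I*pi/5))*conj(exp(2*I*pi/5)) + 1*(1 + 3*exp(-2*I*pi/5) + 2*exp(-4*I*pi/5) + exp(4*I*pi/5) + exp(2*I*pi/5))*conj(exp(-4*I*pi/5))]
      = (1/5)[(8) + (2 + 3*exp(-2*I*pi/5) + exp(-4*I*pi/5) + exp(4*I*pi/5) + exp(2*I*pi/5)) + (2 + 3*exp(-4*I*pi/5) + exp(-2*I*pi/5) + exp(4*I*pi/5) + exp(2*I*pi/5)) + (2 + exp(-2*I*pi/5) + exp(-4*I*pi/5) + exp(2*I*pi/5) + 3*exp(4*I*pi/5)) + (2 + exp(-2*I*pi/5) + exp(-4*I*pi/5) + exp(4*I*pi/5) + 3*exp(2*I*pi/5))] = 10/5 = 2
  <chi_rho, chi_3> = (1/5)[1*(8)*conj(1) + 1*(1 + exp(-2*I*pi/5) + exp(-4*I*pi/5) + 2*exp(4*I*pi/5) + 3*exp(2*I*pi/5))*conj(exp(-4*I*pi/5)) + 1*(1 + 2*exp(-2*I*pi/5) + exp(-4*I*pi/5) + exp(2*I*pi/5) + 3*exp(4*I*pi/5))*conj(exp(2*I*pi/5)) + 1*(1 + 3*exp(-4*I*pi/5) + exp(-2*I*pi/5) + exp(4*I*pi/5) + 2*exp(2*I*pi/5))*conj(exp(-2*I*pi/5)) + 1*(1 + 3*exp(-2*I*pi/5) + 2*exp(-4*I*pi/5) + exp(4*I*pi/5) + exp(2*I*pi/5))*conj(exp(4*I*pi/5))]
      = (1/5)[(8) + (1 + 2*exp(-2*I*pi/5) + 3*exp(-4*I*pi/5) + exp(4*I*pi/5) + exp(2*I*pi/5)) + (1 + 2*exp(-4*I*pi/5) + exp(-2*I*pi/5) + exp(4*I*pi/5) + 3*exp(2*I*pi/5)) + (1 + 3*exp(-2*I*pi/5) + exp(-4*I*pi/5) + exp(2*I*pi/5) + 2*exp(4*I*pi/5)) + (1 + exp(-2*I*pi/5) + exp(-4*I*pi/5) + 3*exp(4*I*pi/5) + 2*exp(2*I*pi/5))] = 5/5 = 1
  <chi_rho, chi_4> = (1/5)[1*(8)*conj(1) + 1*(1 + exp(-2*I*pi/5) + exp(-4*I*pi/5) + 2*exp(4*I*pi/5) + 3*exp(2*I*pi/5))*conj(exp(-2*I*pi/5)) + 1*(1 + 2*exp(-2*I*pi/5) + exp(-4*I*pi/5) + exp(2*I*pi/5) + 3*exp(4*I*pi/5))*conj(exp(-4*I*pi/5)) + 1*(1 + 3*exp(-4*I*pi/5) + exp(-2*I*pi/5) + exp(4*I*pi/5) + 2*exp(2*I*pi/5))*conj(exp(4*I*pi/5)) + 1*(1 + 3*exp(-2*I*pi/5) + 2*exp(-4*I*pi/5) + exp(4*I*pi/5) + exp(2*I*pi/5))*conj(exp(2*I*pi/5))]
      = (1/5)[(8) + (1 + 2*exp(-4*I*pi/5) + exp(-2*I*pi/5) + exp(2*I*pi/5) + 3*exp(4*I*pi/5)) + (1 + 3*exp(-2*I*pi/5) + exp(-4*I*pi/5) + exp(4*I*pi/5) + 2*exp(2*I*pi/5)) + (1 + 2*exp(-2*I*pi/5) + exp(-4*I*pi/5) + exp(4*I*pi/5) + 3*exp(2*I*pi/5)) + (1 + 3*exp(-4*I*pi/5) + exp(-2*I*pi/5) + exp(2*I*pi/5) + 2*exp(4*I*pi/5))] = 5/5 = 1
(Exp terms are combined using exp(i*s)*conj(exp(i*t)) = exp(i*(s-t)), and sums of them are collapsed using the identity that for every m > 1 the m distinct m-th roots of unity sum to 0, e.g. 1 + exp(2*I*pi/3) + exp(-2*I*pi/3) = 0.)
Dimension check: dim(rho) = sum (mult * dim) = 1*1 + 3*1 + 2*1 + 1*1 + 1*1 = 8 = chi_rho(e) = 8.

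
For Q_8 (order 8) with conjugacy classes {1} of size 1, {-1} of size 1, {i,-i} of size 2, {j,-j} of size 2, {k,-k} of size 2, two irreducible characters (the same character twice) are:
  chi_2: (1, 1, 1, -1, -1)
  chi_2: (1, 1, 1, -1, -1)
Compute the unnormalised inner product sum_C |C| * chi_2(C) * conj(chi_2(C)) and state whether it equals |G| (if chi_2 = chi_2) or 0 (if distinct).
Sum = 8 = |G| = 8; so <chi_2, chi_2> = 1 (norm-1 confirms irreducibility).

Explanation: Compute term by term over conjugacy classes (|C| * chi_2(C) * conj(chi_2(C))):
  1*(1)*conj(1) + 1*(1)*conj(1) + 2*(1)*conj(1) + 2*(-1)*conj(-1) + 2*(-1)*conj(-1)
  = (1) + (1) + (2) + (2) + (2)
  = 8.
Dividing by |G| = 8 gives 8/8 = 1, matching the row-orthogonality relation <chi_2, chi_2> = [chi_2 = chi_2].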